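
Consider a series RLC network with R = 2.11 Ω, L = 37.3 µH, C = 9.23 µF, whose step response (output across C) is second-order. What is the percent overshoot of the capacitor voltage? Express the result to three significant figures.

For a series RLC circuit (capacitor voltage as output), ω_n = 1/√(LC) = 1/√(37.3 µH · 9.23 µF) = 53900 rad/s.
ζ = (R/2)·√(C/L) = (2.11/2)·√(9.23 µF/37.3 µH) = 0.525.
%OS = 100·exp(−πζ/√(1−ζ²)) = 14.4%.

%OS ≈ 14.4%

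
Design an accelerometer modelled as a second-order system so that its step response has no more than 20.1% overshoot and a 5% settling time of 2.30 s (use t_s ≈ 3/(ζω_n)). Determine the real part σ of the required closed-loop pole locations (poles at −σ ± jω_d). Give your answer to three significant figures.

The settling-time spec alone fixes σ = ζω_n = 3/t_s = 3/2.30 = 1.30.
(Overshoot then fixes ζ = 0.455 and hence ω_d = σ·√(1−ζ²)/ζ = 2.55 rad/s.)

σ ≈ 1.30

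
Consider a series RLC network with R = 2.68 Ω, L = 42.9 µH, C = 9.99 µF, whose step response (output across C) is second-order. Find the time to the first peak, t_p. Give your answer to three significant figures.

For a series RLC circuit (capacitor voltage as output), ω_n = 1/√(LC) = 1/√(42.9 µH · 9.99 µF) = 48300 rad/s.
ζ = (R/2)·√(C/L) = (2.68/2)·√(9.99 µF/42.9 µH) = 0.647.
ω_d = ω_n√(1−ζ²) = 36800 rad/s. t_p = π/ω_d = 0.0000853 s.

t_p ≈ 0.0000853 s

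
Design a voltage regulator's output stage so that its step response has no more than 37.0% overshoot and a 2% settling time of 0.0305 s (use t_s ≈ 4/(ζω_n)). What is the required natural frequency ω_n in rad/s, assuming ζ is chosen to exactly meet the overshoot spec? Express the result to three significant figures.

Inverting the overshoot relation: ζ = |ln 0.370|/√(π² + ln²0.370) = 0.302.
Then ω_n = 4/(ζ t_s) = 4/(0.302 × 0.0305) = 435 rad/s.

ω_n ≈ 435 rad/s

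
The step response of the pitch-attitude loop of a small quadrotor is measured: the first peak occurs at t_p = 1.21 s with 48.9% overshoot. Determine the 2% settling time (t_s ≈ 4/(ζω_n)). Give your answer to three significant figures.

From the overshoot, ζ = −ln(OS)/√(π²+ln²(OS)) = 0.222.
From t_p = π/ω_d, ω_d = π/1.21 = 2.60 rad/s, so ω_n = ω_d/√(1−ζ²) = 2.66 rad/s.
t_s ≈ 4/(ζω_n) = 4/(0.222·2.66) = 6.77 s.

t_s ≈ 6.77 s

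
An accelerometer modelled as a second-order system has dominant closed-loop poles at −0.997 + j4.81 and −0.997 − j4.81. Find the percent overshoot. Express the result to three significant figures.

%OS ≈ 52.1%

|pole| = ω_n = √(0.997² + 4.81²) = 4.91 rad/s; ζ = cos θ = σ/ω_n = 0.203.
Overshoot: exp(−π·0.203/√(1−0.203²)) = 0.521, i.e. 52.1%.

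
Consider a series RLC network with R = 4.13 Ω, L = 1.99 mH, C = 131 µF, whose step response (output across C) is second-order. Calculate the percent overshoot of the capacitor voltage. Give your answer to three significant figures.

%OS ≈ 14.0%

For a series RLC circuit (capacitor voltage as output), ω_n = 1/√(LC) = 1/√(1.99 mH · 131 µF) = 1960 rad/s.
ζ = (R/2)·√(C/L) = (4.13/2)·√(131 µF/1.99 mH) = 0.530.
%OS = 100 e^{−πζ/√(1−ζ²)} with ζ = 0.530 gives 14.0%.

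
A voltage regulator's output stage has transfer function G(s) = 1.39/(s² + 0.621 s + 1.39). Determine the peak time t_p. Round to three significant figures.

Comparing the denominator to s² + 2ζω_n s + ω_n²: ω_n = √1.39 = 1.18 rad/s, and 2ζω_n = 0.621 so ζ = 0.621/(2·1.18) = 0.263.
ω_d = ω_n√(1−ζ²) = 1.14 rad/s. Then t_p = π/ω_d = 2.76 s.

t_p ≈ 2.76 s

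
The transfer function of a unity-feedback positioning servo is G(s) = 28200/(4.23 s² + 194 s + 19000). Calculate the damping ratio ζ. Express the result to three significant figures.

ζ ≈ 0.342

Dividing through by 4.23: denominator becomes s² + 45.86 s + 4492.
So ω_n = √4492 = 67.0 rad/s and ζ = 45.86/(2·67.0) = 0.342.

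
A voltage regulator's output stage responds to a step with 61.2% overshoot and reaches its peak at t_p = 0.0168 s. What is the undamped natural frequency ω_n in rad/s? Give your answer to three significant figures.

ω_n ≈ 189 rad/s

From the overshoot, ζ = −ln(OS)/√(π²+ln²(OS)) = 0.154.
From t_p = π/ω_d, ω_d = π/0.0168 = 187 rad/s, so ω_n = ω_d/√(1−ζ²) = 189 rad/s.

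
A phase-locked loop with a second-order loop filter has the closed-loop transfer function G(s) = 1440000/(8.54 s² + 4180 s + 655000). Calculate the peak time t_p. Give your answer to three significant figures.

Dividing through by 8.54: denominator becomes s² + 489.5 s + 76700.
So ω_n = √76700 = 277 rad/s and ζ = 489.5/(2·277) = 0.884.
The damped frequency ω_d = ω_n√(1−ζ²) = 130 rad/s. t_p = π/ω_d = 0.0242 s.

t_p ≈ 0.0242 s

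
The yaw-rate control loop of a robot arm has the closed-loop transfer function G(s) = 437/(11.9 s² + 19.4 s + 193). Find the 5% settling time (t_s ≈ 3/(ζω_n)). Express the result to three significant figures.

Dividing through by 11.9: denominator becomes s² + 1.630 s + 16.22.
So ω_n = √16.22 = 4.03 rad/s and ζ = 1.630/(2·4.03) = 0.202.
t_s ≈ 3/(ζω_n) = 3.68 s.

t_s ≈ 3.68 s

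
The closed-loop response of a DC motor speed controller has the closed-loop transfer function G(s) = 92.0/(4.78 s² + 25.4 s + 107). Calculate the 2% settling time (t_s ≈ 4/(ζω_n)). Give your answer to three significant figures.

t_s ≈ 1.51 s

Dividing through by 4.78: denominator becomes s² + 5.314 s + 22.38.
So ω_n = √22.38 = 4.73 rad/s and ζ = 5.314/(2·4.73) = 0.562.
t_s ≈ 4/(ζω_n) = 1.51 s.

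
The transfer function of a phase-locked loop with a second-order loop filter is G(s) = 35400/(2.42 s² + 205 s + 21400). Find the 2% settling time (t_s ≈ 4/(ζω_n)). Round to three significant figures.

t_s ≈ 0.0944 s

Dividing through by 2.42: denominator becomes s² + 84.71 s + 8843.
So ω_n = √8843 = 94.0 rad/s and ζ = 84.71/(2·94.0) = 0.450.
t_s ≈ 4/(ζω_n) = 0.0944 s.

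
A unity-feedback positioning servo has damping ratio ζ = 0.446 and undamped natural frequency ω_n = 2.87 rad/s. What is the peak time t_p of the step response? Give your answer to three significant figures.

The damped frequency is ω_d = ω_n√(1−ζ²) = 2.87·√(1−0.199) = 2.57 rad/s.
Peak time t_p = π/ω_d = π/2.57 = 1.22 s.

t_p ≈ 1.22 s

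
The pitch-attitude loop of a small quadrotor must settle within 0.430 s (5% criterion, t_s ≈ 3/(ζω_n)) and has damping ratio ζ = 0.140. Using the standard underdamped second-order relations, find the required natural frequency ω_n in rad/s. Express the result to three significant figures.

ω_n ≈ 49.8 rad/s

Rearranging t_s ≈ 3/(ζω_n) gives ω_n = 3/(ζ·t_s) = 3/(0.140 × 0.430) = 49.8 rad/s.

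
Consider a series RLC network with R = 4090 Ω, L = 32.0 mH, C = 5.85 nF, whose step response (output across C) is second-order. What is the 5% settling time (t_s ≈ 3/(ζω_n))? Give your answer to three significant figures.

t_s ≈ 0.0000469 s

For a series RLC circuit (capacitor voltage as output), ω_n = 1/√(LC) = 1/√(32.0 mH · 5.85 nF) = 73100 rad/s.
ζ = (R/2)·√(C/L) = (4090/2)·√(5.85 nF/32.0 mH) = 0.874.
t_s ≈ 3/(ζω_n) = 0.0000469 s.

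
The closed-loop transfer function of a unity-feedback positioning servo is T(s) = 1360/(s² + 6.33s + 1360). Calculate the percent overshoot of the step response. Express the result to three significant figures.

Comparing the denominator to s² + 2ζω_n s + ω_n²: ω_n = √1360 = 36.9 rad/s, and 2ζω_n = 6.33 so ζ = 6.33/(2·36.9) = 0.0858.
%OS = 100·exp(−πζ/√(1−ζ²)) = 76.3%.

%OS ≈ 76.3%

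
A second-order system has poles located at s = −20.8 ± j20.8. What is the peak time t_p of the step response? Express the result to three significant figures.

t_p = π/ω_d with ω_d = 20.8 (the imaginary part), so t_p = 0.151 s.

t_p ≈ 0.151 s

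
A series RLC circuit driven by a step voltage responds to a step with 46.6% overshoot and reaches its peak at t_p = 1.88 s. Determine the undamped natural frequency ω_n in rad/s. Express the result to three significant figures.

ω_n ≈ 1.72 rad/s

The overshoot fixes ζ = −ln(OS)/√(π²+ln²(OS)) = 0.236.
From t_p = π/ω_d, ω_d = π/1.88 = 1.67 rad/s, so ω_n = ω_d/√(1−ζ²) = 1.72 rad/s.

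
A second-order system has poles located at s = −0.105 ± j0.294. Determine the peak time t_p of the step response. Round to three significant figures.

t_p = π/ω_d with ω_d = 0.294 (the imaginary part), so t_p = 10.7 s.

t_p ≈ 10.7 s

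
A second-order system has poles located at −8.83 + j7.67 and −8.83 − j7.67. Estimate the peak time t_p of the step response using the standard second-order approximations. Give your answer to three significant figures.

t_p ≈ 0.410 s

t_p = π/ω_d with ω_d = 7.67 (the imaginary part), so t_p = 0.410 s.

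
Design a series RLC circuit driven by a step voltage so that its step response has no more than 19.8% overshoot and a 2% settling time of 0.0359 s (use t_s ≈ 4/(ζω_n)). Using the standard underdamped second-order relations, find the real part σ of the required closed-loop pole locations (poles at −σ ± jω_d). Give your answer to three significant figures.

σ ≈ 111

The settling-time spec alone fixes σ = ζω_n = 4/t_s = 4/0.0359 = 111.
(Overshoot then fixes ζ = 0.458 and hence ω_d = σ·√(1−ζ²)/ζ = 216 rad/s.)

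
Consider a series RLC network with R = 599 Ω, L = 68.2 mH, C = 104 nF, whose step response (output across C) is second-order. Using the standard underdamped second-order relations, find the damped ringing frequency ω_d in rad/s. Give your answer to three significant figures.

ω_d ≈ 11000 rad/s

For a series RLC circuit (capacitor voltage as output), ω_n = 1/√(LC) = 1/√(68.2 mH · 104 nF) = 11900 rad/s.
ζ = (R/2)·√(C/L) = (599/2)·√(104 nF/68.2 mH) = 0.370.
ω_d = 11900·√(1 − 0.370²) = 11000 rad/s.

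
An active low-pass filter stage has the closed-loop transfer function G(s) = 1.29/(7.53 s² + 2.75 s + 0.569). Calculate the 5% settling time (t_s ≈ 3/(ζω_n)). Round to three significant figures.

t_s ≈ 16.4 s

Dividing through by 7.53: denominator becomes s² + 0.3652 s + 0.07556.
So ω_n = √0.07556 = 0.275 rad/s and ζ = 0.3652/(2·0.275) = 0.664.
t_s ≈ 3/(ζω_n) = 16.4 s.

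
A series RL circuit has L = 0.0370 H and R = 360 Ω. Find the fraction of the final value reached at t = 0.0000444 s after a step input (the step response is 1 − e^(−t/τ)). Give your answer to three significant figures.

y/y_∞ ≈ 0.351

τ = L/R = 0.0370/360 = 0.000103 s.
y(t)/y_∞ = 1 − e^(−t/τ) = 1 − e^(−0.0000444/0.000103) = 1 − e^(−0.432) = 0.351.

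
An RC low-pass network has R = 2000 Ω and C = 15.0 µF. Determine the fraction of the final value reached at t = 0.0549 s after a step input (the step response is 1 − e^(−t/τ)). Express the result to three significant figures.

τ = RC = 2000 × 15.0 µF = 0.0300 s.
y(t)/y_∞ = 1 − e^(−t/τ) = 1 − e^(−0.0549/0.0300) = 1 − e^(−1.83) = 0.840.

y/y_∞ ≈ 0.840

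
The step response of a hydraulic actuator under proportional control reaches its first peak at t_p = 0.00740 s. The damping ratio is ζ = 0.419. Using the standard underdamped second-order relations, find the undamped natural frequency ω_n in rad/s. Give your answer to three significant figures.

Peak time t_p = π/ω_d, so ω_d = π/t_p = π/0.00740 = 425 rad/s.
ω_n = ω_d/√(1−ζ²) = 425/√0.824 = 468 rad/s.

ω_n ≈ 468 rad/s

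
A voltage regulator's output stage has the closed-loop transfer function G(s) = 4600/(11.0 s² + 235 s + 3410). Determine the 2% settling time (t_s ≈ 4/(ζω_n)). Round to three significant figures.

Dividing through by 11.0: denominator becomes s² + 21.36 s + 310.0.
So ω_n = √310.0 = 17.6 rad/s and ζ = 21.36/(2·17.6) = 0.607.
t_s ≈ 4/(ζω_n) = 0.374 s.

t_s ≈ 0.374 s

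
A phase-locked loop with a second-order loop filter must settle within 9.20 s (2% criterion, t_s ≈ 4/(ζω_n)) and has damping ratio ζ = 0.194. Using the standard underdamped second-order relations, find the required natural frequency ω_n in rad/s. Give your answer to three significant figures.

Rearranging t_s ≈ 4/(ζω_n) gives ω_n = 4/(ζ·t_s) = 4/(0.194 × 9.20) = 2.24 rad/s.

ω_n ≈ 2.24 rad/s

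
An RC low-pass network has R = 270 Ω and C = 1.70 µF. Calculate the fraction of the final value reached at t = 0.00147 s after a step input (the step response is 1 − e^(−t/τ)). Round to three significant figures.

y/y_∞ ≈ 0.959

τ = RC = 270 × 1.70 µF = 0.000459 s.
y(t)/y_∞ = 1 − e^(−t/τ) = 1 − e^(−0.00147/0.000459) = 1 − e^(−3.20) = 0.959.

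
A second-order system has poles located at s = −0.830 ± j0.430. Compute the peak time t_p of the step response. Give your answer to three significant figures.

t_p ≈ 7.31 s

t_p = π/ω_d with ω_d = 0.430 (the imaginary part), so t_p = 7.31 s.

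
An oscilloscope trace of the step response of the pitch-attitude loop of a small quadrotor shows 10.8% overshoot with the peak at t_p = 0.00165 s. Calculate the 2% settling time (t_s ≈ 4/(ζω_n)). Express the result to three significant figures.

ζ from %OS: ζ = |ln 0.108|/√(π²+ln²0.108) = 0.578.
t_p = π/ω_d ⇒ ω_d = 1900 rad/s; then ω_n = ω_d/√(1−ζ²) = 2330 rad/s.
t_s ≈ 4/(ζω_n) = 4/(0.578·2330) = 0.00297 s.

t_s ≈ 0.00297 s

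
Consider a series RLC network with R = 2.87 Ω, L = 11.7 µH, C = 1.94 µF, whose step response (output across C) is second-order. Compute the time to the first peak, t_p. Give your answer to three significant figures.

t_p ≈ 0.0000184 s

For a series RLC circuit (capacitor voltage as output), ω_n = 1/√(LC) = 1/√(11.7 µH · 1.94 µF) = 210000 rad/s.
ζ = (R/2)·√(C/L) = (2.87/2)·√(1.94 µF/11.7 µH) = 0.584.
The damped frequency ω_d = ω_n√(1−ζ²) = 170000 rad/s. t_p = π/ω_d = 0.0000184 s.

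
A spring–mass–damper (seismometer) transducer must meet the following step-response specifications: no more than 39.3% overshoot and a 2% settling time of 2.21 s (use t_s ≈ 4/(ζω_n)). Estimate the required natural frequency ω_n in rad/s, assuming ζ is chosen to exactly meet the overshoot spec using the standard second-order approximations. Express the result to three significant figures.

ω_n ≈ 6.35 rad/s

ζ = −ln(OS)/√(π² + (ln OS)²). With OS = 0.393, ln OS = −0.9339 and ζ = 0.9339/3.277 = 0.285.
From t_s ≈ 4/(ζω_n): ω_n = 4/(ζ·t_s) = 4/(0.285·2.21) = 6.35 rad/s.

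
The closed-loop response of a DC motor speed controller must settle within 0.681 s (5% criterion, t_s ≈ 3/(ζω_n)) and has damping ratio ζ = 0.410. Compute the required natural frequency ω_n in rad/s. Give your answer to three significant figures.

ω_n ≈ 10.7 rad/s

Rearranging t_s ≈ 3/(ζω_n) gives ω_n = 3/(ζ·t_s) = 3/(0.410 × 0.681) = 10.7 rad/s.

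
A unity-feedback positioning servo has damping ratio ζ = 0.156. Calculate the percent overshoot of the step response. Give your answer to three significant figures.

For an underdamped second-order system, %OS = 100·exp(−πζ/√(1−ζ²)).
πζ/√(1−ζ²) = π·0.156/√(1−0.0243) = 0.4962, so %OS = 100·e^(−0.4962) = 60.9%.

%OS ≈ 60.9%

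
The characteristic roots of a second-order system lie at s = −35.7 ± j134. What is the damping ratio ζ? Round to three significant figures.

ζ ≈ 0.257

With σ = 35.7, ω_d = 134: ω_n = √(σ²+ω_d²) = 139 rad/s, ζ = σ/ω_n = 0.257.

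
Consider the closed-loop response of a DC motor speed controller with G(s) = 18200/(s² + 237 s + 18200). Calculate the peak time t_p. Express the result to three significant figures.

t_p ≈ 0.0487 s

Matching coefficients with s² + 2ζω_n s + ω_n² gives ω_n² = 18200 ⇒ ω_n = 135 rad/s, and ζ = 237/(2ω_n) = 0.878.
ω_d = 135·√(1 − 0.878²) = 64.5 rad/s. Then t_p = π/ω_d = 0.0487 s.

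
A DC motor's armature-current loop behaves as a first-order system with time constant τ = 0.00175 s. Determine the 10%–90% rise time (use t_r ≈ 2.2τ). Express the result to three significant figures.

t_r ≈ 2.2τ = 0.00385 s.

t_r ≈ 0.00385 s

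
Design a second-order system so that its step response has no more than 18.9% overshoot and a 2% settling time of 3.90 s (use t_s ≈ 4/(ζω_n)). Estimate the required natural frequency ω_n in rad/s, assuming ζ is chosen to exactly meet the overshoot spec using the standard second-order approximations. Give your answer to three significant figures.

ω_n ≈ 2.19 rad/s

From %OS = 100·exp(−πζ/√(1−ζ²)), invert to get ζ = −ln(OS)/√(π² + ln²(OS)) with OS = 0.189.
−ln 0.189 = 1.666, so ζ = 1.666/√(π² + 2.776) = 0.469.
From t_s ≈ 4/(ζω_n): ω_n = 4/(ζ·t_s) = 4/(0.469·3.90) = 2.19 rad/s.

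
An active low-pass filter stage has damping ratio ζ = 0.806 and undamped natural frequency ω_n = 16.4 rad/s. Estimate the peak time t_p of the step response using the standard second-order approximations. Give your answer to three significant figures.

The damped frequency is ω_d = ω_n√(1−ζ²) = 16.4·√(1−0.650) = 9.71 rad/s.
Peak time t_p = π/ω_d = π/9.71 = 0.324 s.

t_p ≈ 0.324 s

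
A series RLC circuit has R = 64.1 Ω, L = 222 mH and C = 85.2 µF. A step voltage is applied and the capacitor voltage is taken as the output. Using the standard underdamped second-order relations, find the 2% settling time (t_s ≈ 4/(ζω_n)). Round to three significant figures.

t_s ≈ 0.0277 s

For a series RLC circuit (capacitor voltage as output), ω_n = 1/√(LC) = 1/√(222 mH · 85.2 µF) = 230 rad/s.
ζ = (R/2)·√(C/L) = (64.1/2)·√(85.2 µF/222 mH) = 0.628.
t_s ≈ 4/(ζω_n) = 0.0277 s.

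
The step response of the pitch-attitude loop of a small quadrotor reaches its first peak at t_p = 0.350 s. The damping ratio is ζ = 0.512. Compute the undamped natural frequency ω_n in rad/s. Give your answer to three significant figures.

Peak time t_p = π/ω_d, so ω_d = π/t_p = π/0.350 = 8.98 rad/s.
ω_n = ω_d/√(1−ζ²) = 8.98/√0.738 = 10.4 rad/s.

ω_n ≈ 10.4 rad/s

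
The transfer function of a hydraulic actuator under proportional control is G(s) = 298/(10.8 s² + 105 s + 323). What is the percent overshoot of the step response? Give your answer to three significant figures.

Dividing through by 10.8: denominator becomes s² + 9.722 s + 29.91.
So ω_n = √29.91 = 5.47 rad/s and ζ = 9.722/(2·5.47) = 0.889.
%OS = 100 e^{−πζ/√(1−ζ²)} with ζ = 0.889 gives 0.225%.

%OS ≈ 0.225%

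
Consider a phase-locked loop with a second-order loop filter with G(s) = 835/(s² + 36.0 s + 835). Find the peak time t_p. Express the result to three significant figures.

t_p ≈ 0.139 s

Matching coefficients with s² + 2ζω_n s + ω_n² gives ω_n² = 835 ⇒ ω_n = 28.9 rad/s, and ζ = 36.0/(2ω_n) = 0.623.
The damped frequency ω_d = ω_n√(1−ζ²) = 22.6 rad/s. Then t_p = π/ω_d = 0.139 s.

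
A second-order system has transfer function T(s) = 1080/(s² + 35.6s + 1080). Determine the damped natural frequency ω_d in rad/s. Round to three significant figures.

ω_d ≈ 27.6 rad/s

Comparing the denominator to s² + 2ζω_n s + ω_n²: ω_n = √1080 = 32.9 rad/s, and 2ζω_n = 35.6 so ζ = 35.6/(2·32.9) = 0.542.
ω_d = 32.9·√(1 − 0.542²) = 27.6 rad/s.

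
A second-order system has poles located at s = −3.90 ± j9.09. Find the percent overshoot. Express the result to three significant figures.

%OS ≈ 26.0%

|pole| = ω_n = √(3.90² + 9.09²) = 9.89 rad/s; ζ = cos θ = σ/ω_n = 0.394.
Overshoot: exp(−π·0.394/√(1−0.394²)) = 0.260, i.e. 26.0%.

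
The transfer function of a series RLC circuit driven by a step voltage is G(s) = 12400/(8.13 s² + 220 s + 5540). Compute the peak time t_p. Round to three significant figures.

Dividing through by 8.13: denominator becomes s² + 27.06 s + 681.4.
So ω_n = √681.4 = 26.1 rad/s and ζ = 27.06/(2·26.1) = 0.518.
The damped frequency ω_d = ω_n√(1−ζ²) = 22.3 rad/s. t_p = π/ω_d = 0.141 s.

t_p ≈ 0.141 s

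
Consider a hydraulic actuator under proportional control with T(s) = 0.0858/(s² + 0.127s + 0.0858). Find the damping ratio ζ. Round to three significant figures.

ζ ≈ 0.217

Comparing the denominator to s² + 2ζω_n s + ω_n²: ω_n = √0.0858 = 0.293 rad/s, and 2ζω_n = 0.127 so ζ = 0.127/(2·0.293) = 0.217.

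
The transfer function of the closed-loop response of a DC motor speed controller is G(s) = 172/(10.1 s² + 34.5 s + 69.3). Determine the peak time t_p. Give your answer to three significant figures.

t_p ≈ 1.58 s

Dividing through by 10.1: denominator becomes s² + 3.416 s + 6.861.
So ω_n = √6.861 = 2.62 rad/s and ζ = 3.416/(2·2.62) = 0.652.
The damped frequency ω_d = ω_n√(1−ζ²) = 1.99 rad/s. t_p = π/ω_d = 1.58 s.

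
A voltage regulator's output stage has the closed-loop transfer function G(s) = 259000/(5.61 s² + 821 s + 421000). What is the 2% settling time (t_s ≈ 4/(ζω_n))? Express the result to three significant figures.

t_s ≈ 0.0547 s

Dividing through by 5.61: denominator becomes s² + 146.3 s + 75040.
So ω_n = √75040 = 274 rad/s and ζ = 146.3/(2·274) = 0.267.
t_s ≈ 4/(ζω_n) = 0.0547 s.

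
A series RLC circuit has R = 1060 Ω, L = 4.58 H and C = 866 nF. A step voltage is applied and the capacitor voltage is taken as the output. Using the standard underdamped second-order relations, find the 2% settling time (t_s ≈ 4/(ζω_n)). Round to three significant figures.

For a series RLC circuit (capacitor voltage as output), ω_n = 1/√(LC) = 1/√(4.58 H · 866 nF) = 502 rad/s.
ζ = (R/2)·√(C/L) = (1060/2)·√(866 nF/4.58 H) = 0.230.
t_s ≈ 4/(ζω_n) = 0.0346 s.

t_s ≈ 0.0346 s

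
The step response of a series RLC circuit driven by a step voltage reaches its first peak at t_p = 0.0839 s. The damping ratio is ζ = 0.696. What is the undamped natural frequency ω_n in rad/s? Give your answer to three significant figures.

ω_n ≈ 52.1 rad/s

Peak time t_p = π/ω_d, so ω_d = π/t_p = π/0.0839 = 37.4 rad/s.
ω_n = ω_d/√(1−ζ²) = 37.4/√0.516 = 52.1 rad/s.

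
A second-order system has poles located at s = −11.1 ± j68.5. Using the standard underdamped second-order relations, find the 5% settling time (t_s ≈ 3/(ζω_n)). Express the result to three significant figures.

For poles at −σ ± jω_d, ζω_n = σ = 11.1, so t_s ≈ 3/σ = 0.270 s.

t_s ≈ 0.270 s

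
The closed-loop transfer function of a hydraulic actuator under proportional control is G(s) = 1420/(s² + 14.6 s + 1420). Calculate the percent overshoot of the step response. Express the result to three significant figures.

ω_n = √1420 = 37.7 rad/s; ζ = 14.6/(2·37.7) = 0.194.
Overshoot: exp(−π·0.194/√(1−0.194²)) = 0.538, i.e. 53.8%.

%OS ≈ 53.8%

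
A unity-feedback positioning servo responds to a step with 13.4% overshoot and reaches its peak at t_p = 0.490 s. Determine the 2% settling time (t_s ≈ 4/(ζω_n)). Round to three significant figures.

t_s ≈ 0.975 s

ζ from %OS: ζ = |ln 0.134|/√(π²+ln²0.134) = 0.539.
t_p = π/ω_d ⇒ ω_d = 6.41 rad/s; then ω_n = ω_d/√(1−ζ²) = 7.61 rad/s.
t_s ≈ 4/(ζω_n) = 4/(0.539·7.61) = 0.975 s.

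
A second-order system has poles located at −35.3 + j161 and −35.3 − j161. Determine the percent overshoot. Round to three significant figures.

%OS ≈ 50.2%

With σ = 35.3, ω_d = 161: ω_n = √(σ²+ω_d²) = 165 rad/s, ζ = σ/ω_n = 0.214.
Overshoot: exp(−π·0.214/√(1−0.214²)) = 0.502, i.e. 50.2%.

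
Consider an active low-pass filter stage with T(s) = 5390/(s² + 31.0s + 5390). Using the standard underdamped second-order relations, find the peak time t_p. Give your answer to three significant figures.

t_p ≈ 0.0438 s

Comparing the denominator to s² + 2ζω_n s + ω_n²: ω_n = √5390 = 73.4 rad/s, and 2ζω_n = 31.0 so ζ = 31.0/(2·73.4) = 0.211.
ω_d = 73.4·√(1 − 0.211²) = 71.8 rad/s. Then t_p = π/ω_d = 0.0438 s.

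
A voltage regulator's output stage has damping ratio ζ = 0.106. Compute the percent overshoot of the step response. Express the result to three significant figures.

For an underdamped second-order system, %OS = 100·exp(−πζ/√(1−ζ²)).
πζ/√(1−ζ²) = π·0.106/√(1−0.0112) = 0.3349, so %OS = 100·e^(−0.3349) = 71.5%.

%OS ≈ 71.5%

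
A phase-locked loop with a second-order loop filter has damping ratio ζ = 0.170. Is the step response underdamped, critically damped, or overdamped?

Since ζ = 0.170 < 1, the system is underdamped.

underdamped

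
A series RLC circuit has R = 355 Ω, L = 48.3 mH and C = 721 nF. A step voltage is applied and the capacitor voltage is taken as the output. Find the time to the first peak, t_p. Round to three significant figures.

t_p ≈ 0.000806 s

For a series RLC circuit (capacitor voltage as output), ω_n = 1/√(LC) = 1/√(48.3 mH · 721 nF) = 5360 rad/s.
ζ = (R/2)·√(C/L) = (355/2)·√(721 nF/48.3 mH) = 0.686.
ω_d = 5360·√(1 − 0.686²) = 3900 rad/s. t_p = π/ω_d = 0.000806 s.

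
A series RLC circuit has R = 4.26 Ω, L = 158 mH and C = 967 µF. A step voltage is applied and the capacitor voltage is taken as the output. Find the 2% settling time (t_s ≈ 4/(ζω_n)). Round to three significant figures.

For a series RLC circuit (capacitor voltage as output), ω_n = 1/√(LC) = 1/√(158 mH · 967 µF) = 80.9 rad/s.
ζ = (R/2)·√(C/L) = (4.26/2)·√(967 µF/158 mH) = 0.167.
t_s ≈ 4/(ζω_n) = 0.297 s.

t_s ≈ 0.297 s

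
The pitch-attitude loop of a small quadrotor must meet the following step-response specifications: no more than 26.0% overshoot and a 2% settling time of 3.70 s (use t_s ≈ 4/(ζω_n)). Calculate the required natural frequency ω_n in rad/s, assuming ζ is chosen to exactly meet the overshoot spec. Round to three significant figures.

From %OS = 100·exp(−πζ/√(1−ζ²)), invert to get ζ = −ln(OS)/√(π² + ln²(OS)) with OS = 0.260.
−ln 0.260 = 1.347, so ζ = 1.347/√(π² + 1.815) = 0.394.
From t_s ≈ 4/(ζω_n): ω_n = 4/(ζ·t_s) = 4/(0.394·3.70) = 2.74 rad/s.

ω_n ≈ 2.74 rad/s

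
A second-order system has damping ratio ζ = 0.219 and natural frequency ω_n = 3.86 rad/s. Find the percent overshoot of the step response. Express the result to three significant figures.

%OS ≈ 49.4%

For an underdamped second-order system, %OS = 100·exp(−πζ/√(1−ζ²)).
πζ/√(1−ζ²) = π·0.219/√(1−0.0480) = 0.7051, so %OS = 100·e^(−0.7051) = 49.4%.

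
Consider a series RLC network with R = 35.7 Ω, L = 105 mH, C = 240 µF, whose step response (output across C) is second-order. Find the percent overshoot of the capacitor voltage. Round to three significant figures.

For a series RLC circuit (capacitor voltage as output), ω_n = 1/√(LC) = 1/√(105 mH · 240 µF) = 199 rad/s.
ζ = (R/2)·√(C/L) = (35.7/2)·√(240 µF/105 mH) = 0.853.
%OS = 100·exp(−πζ/√(1−ζ²)) = 0.584%.

%OS ≈ 0.584%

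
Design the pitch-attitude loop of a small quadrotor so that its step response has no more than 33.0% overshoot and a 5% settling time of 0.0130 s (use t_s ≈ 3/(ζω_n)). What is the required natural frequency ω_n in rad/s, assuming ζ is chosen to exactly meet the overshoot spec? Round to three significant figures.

Inverting the overshoot relation: ζ = |ln 0.330|/√(π² + ln²0.330) = 0.333.
From t_s ≈ 3/(ζω_n): ω_n = 3/(ζ·t_s) = 3/(0.333·0.0130) = 693 rad/s.

ω_n ≈ 693 rad/s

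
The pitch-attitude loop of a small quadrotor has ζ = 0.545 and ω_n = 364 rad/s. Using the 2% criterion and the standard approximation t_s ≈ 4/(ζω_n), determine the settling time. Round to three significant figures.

t_s ≈ 0.0202 s

t_s ≈ 4/(ζω_n) = 4/(0.545 × 364) = 0.0202 s.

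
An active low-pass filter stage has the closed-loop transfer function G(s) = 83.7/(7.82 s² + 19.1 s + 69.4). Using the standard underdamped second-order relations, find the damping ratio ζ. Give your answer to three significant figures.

Dividing through by 7.82: denominator becomes s² + 2.442 s + 8.875.
So ω_n = √8.875 = 2.98 rad/s and ζ = 2.442/(2·2.98) = 0.410.

ζ ≈ 0.410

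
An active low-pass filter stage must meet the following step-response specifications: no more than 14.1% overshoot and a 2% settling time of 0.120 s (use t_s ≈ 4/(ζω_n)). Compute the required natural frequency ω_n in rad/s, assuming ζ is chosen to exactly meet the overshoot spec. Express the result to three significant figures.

Inverting the overshoot relation: ζ = |ln 0.141|/√(π² + ln²0.141) = 0.529.
From t_s ≈ 4/(ζω_n): ω_n = 4/(ζ·t_s) = 4/(0.529·0.120) = 63.0 rad/s.

ω_n ≈ 63.0 rad/s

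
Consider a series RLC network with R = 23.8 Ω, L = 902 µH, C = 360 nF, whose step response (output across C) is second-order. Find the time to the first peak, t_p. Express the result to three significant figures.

For a series RLC circuit (capacitor voltage as output), ω_n = 1/√(LC) = 1/√(902 µH · 360 nF) = 55500 rad/s.
ζ = (R/2)·√(C/L) = (23.8/2)·√(360 nF/902 µH) = 0.238.
The damped frequency ω_d = ω_n√(1−ζ²) = 53900 rad/s. t_p = π/ω_d = 0.0000583 s.

t_p ≈ 0.0000583 s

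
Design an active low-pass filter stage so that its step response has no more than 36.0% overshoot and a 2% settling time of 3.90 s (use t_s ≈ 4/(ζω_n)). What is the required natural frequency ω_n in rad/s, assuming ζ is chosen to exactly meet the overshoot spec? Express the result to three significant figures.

ω_n ≈ 3.32 rad/s

From %OS = 100·exp(−πζ/√(1−ζ²)), invert to get ζ = −ln(OS)/√(π² + ln²(OS)) with OS = 0.360.
−ln 0.360 = 1.022, so ζ = 1.022/√(π² + 1.044) = 0.309.
From t_s ≈ 4/(ζω_n): ω_n = 4/(ζ·t_s) = 4/(0.309·3.90) = 3.32 rad/s.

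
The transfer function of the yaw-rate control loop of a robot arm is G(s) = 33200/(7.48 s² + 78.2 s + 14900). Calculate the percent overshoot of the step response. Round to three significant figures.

%OS ≈ 69.0%

Dividing through by 7.48: denominator becomes s² + 10.45 s + 1992.
So ω_n = √1992 = 44.6 rad/s and ζ = 10.45/(2·44.6) = 0.117.
Overshoot: exp(−π·0.117/√(1−0.117²)) = 0.690, i.e. 69.0%.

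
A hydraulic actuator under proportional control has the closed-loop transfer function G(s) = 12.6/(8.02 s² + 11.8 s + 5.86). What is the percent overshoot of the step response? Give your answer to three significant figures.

Dividing through by 8.02: denominator becomes s² + 1.471 s + 0.7307.
So ω_n = √0.7307 = 0.855 rad/s and ζ = 1.471/(2·0.855) = 0.861.
%OS = 100 e^{−πζ/√(1−ζ²)} with ζ = 0.861 gives 0.494%.

%OS ≈ 0.494%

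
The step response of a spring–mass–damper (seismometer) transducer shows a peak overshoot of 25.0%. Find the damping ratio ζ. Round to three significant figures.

ζ ≈ 0.404

From %OS = 100·exp(−πζ/√(1−ζ²)), invert to get ζ = −ln(OS)/√(π² + ln²(OS)) with OS = 0.250.
−ln 0.250 = 1.386, so ζ = 1.386/√(π² + 1.922) = 0.404.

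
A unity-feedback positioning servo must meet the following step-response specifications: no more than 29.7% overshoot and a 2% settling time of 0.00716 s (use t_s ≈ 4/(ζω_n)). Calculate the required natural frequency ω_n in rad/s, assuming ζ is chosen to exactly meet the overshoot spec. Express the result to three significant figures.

ζ = −ln(OS)/√(π² + (ln OS)²). With OS = 0.297, ln OS = −1.214 and ζ = 1.214/3.368 = 0.360.
From t_s ≈ 4/(ζω_n): ω_n = 4/(ζ·t_s) = 4/(0.360·0.00716) = 1550 rad/s.

ω_n ≈ 1550 rad/s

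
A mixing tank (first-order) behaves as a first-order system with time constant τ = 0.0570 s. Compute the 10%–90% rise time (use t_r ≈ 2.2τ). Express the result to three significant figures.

t_r ≈ 2.2τ = 0.125 s.

t_r ≈ 0.125 s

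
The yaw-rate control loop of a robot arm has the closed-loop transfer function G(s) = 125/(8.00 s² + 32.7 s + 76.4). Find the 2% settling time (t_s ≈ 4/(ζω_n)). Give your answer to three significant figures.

t_s ≈ 1.96 s

Dividing through by 8.00: denominator becomes s² + 4.088 s + 9.550.
So ω_n = √9.550 = 3.09 rad/s and ζ = 4.088/(2·3.09) = 0.661.
t_s ≈ 4/(ζω_n) = 1.96 s.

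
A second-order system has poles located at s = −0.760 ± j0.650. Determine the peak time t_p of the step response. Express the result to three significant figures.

t_p ≈ 4.83 s

t_p = π/ω_d with ω_d = 0.650 (the imaginary part), so t_p = 4.83 s.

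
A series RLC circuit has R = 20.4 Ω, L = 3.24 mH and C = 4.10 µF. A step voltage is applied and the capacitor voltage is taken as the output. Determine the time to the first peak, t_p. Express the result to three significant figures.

t_p ≈ 0.000389 s

For a series RLC circuit (capacitor voltage as output), ω_n = 1/√(LC) = 1/√(3.24 mH · 4.10 µF) = 8680 rad/s.
ζ = (R/2)·√(C/L) = (20.4/2)·√(4.10 µF/3.24 mH) = 0.363.
The damped frequency ω_d = ω_n√(1−ζ²) = 8090 rad/s. t_p = π/ω_d = 0.000389 s.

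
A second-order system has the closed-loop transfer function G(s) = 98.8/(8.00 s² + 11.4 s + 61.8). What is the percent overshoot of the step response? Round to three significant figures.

%OS ≈ 43.5%

Dividing through by 8.00: denominator becomes s² + 1.425 s + 7.725.
So ω_n = √7.725 = 2.78 rad/s and ζ = 1.425/(2·2.78) = 0.256.
%OS = 100 e^{−πζ/√(1−ζ²)} with ζ = 0.256 gives 43.5%.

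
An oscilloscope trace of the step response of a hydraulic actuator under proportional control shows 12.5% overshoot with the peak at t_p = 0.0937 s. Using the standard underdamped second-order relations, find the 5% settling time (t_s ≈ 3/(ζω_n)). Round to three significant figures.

t_s ≈ 0.135 s

From the overshoot, ζ = −ln(OS)/√(π²+ln²(OS)) = 0.552.
t_p = π/ω_d ⇒ ω_d = 33.5 rad/s; then ω_n = ω_d/√(1−ζ²) = 40.2 rad/s.
t_s ≈ 3/(ζω_n) = 3/(0.552·40.2) = 0.135 s.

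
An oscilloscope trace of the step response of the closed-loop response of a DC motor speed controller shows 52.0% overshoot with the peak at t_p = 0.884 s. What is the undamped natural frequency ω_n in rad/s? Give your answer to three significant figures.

ω_n ≈ 3.63 rad/s

From the overshoot, ζ = −ln(OS)/√(π²+ln²(OS)) = 0.204.
t_p = π/ω_d ⇒ ω_d = 3.55 rad/s; then ω_n = ω_d/√(1−ζ²) = 3.63 rad/s.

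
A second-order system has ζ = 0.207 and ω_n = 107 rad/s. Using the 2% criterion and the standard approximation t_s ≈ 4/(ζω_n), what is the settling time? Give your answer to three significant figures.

t_s ≈ 0.181 s

t_s ≈ 4/(ζω_n) = 4/(0.207 × 107) = 0.181 s.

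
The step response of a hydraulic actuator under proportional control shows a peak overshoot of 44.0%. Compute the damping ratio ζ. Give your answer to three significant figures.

ζ = −ln(OS)/√(π² + (ln OS)²). With OS = 0.440, ln OS = −0.8210 and ζ = 0.8210/3.247 = 0.253.

ζ ≈ 0.253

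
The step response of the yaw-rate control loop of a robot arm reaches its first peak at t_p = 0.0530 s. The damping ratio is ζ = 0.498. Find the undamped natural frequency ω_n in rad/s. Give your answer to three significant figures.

Peak time t_p = π/ω_d, so ω_d = π/t_p = π/0.0530 = 59.3 rad/s.
ω_n = ω_d/√(1−ζ²) = 59.3/√0.752 = 68.4 rad/s.

ω_n ≈ 68.4 rad/s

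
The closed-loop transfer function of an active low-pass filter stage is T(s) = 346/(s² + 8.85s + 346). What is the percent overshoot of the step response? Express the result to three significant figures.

Matching coefficients with s² + 2ζω_n s + ω_n² gives ω_n² = 346 ⇒ ω_n = 18.6 rad/s, and ζ = 8.85/(2ω_n) = 0.238.
%OS = 100 e^{−πζ/√(1−ζ²)} with ζ = 0.238 gives 46.3%.

%OS ≈ 46.3%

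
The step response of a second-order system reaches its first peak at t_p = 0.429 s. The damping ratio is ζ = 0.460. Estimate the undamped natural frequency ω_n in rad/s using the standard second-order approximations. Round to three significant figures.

ω_n ≈ 8.25 rad/s

Peak time t_p = π/ω_d, so ω_d = π/t_p = π/0.429 = 7.32 rad/s.
ω_n = ω_d/√(1−ζ²) = 7.32/√0.788 = 8.25 rad/s.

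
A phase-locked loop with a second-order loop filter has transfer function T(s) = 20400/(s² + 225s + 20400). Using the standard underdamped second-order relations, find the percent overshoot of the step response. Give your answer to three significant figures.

Matching coefficients with s² + 2ζω_n s + ω_n² gives ω_n² = 20400 ⇒ ω_n = 143 rad/s, and ζ = 225/(2ω_n) = 0.788.
%OS = 100 e^{−πζ/√(1−ζ²)} with ζ = 0.788 gives 1.80%.

%OS ≈ 1.80%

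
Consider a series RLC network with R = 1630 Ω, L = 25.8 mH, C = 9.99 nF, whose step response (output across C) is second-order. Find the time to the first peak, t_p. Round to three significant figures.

For a series RLC circuit (capacitor voltage as output), ω_n = 1/√(LC) = 1/√(25.8 mH · 9.99 nF) = 62300 rad/s.
ζ = (R/2)·√(C/L) = (1630/2)·√(9.99 nF/25.8 mH) = 0.507.
The damped frequency ω_d = ω_n√(1−ζ²) = 53700 rad/s. t_p = π/ω_d = 0.0000585 s.

t_p ≈ 0.0000585 s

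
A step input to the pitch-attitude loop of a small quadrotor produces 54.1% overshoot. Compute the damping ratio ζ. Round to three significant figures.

Inverting the overshoot relation: ζ = |ln 0.541|/√(π² + ln²0.541) = 0.192.

ζ ≈ 0.192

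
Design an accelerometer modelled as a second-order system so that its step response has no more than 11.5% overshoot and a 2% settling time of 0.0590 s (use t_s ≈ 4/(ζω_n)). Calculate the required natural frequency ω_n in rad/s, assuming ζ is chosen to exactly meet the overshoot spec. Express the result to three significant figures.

ω_n ≈ 120 rad/s

Inverting the overshoot relation: ζ = |ln 0.115|/√(π² + ln²0.115) = 0.567.
Then ω_n = 4/(ζ t_s) = 4/(0.567 × 0.0590) = 120 rad/s.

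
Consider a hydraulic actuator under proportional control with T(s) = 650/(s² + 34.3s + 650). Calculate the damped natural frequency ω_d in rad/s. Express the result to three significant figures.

ω_d ≈ 18.9 rad/s

Matching coefficients with s² + 2ζω_n s + ω_n² gives ω_n² = 650 ⇒ ω_n = 25.5 rad/s, and ζ = 34.3/(2ω_n) = 0.673.
ω_d = ω_n√(1−ζ²) = 18.9 rad/s.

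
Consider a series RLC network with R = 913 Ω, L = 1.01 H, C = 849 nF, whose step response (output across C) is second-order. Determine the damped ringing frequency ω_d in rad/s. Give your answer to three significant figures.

For a series RLC circuit (capacitor voltage as output), ω_n = 1/√(LC) = 1/√(1.01 H · 849 nF) = 1080 rad/s.
ζ = (R/2)·√(C/L) = (913/2)·√(849 nF/1.01 H) = 0.419.
The damped frequency ω_d = ω_n√(1−ζ²) = 981 rad/s.

ω_d ≈ 981 rad/s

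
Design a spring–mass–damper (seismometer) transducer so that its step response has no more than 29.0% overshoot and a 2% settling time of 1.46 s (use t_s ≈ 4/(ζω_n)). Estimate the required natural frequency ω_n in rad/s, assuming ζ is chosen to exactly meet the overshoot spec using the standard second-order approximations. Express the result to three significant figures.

ζ = −ln(OS)/√(π² + (ln OS)²). With OS = 0.290, ln OS = −1.238 and ζ = 1.238/3.377 = 0.367.
Then ω_n = 4/(ζ t_s) = 4/(0.367 × 1.46) = 7.47 rad/s.

ω_n ≈ 7.47 rad/s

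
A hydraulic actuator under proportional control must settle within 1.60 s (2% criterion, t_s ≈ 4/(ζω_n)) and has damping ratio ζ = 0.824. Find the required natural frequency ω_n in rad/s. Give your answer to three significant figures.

Rearranging t_s ≈ 4/(ζω_n) gives ω_n = 4/(ζ·t_s) = 4/(0.824 × 1.60) = 3.03 rad/s.

ω_n ≈ 3.03 rad/s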